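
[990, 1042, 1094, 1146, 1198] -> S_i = 990 + 52*i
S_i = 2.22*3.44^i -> [2.22, 7.64, 26.27, 90.37, 310.88]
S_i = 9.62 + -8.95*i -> [9.62, 0.67, -8.28, -17.23, -26.18]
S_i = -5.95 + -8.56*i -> [-5.95, -14.51, -23.07, -31.63, -40.19]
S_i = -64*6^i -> [-64, -384, -2304, -13824, -82944]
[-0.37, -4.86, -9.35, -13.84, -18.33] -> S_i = -0.37 + -4.49*i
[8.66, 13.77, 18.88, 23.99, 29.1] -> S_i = 8.66 + 5.11*i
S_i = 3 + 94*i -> [3, 97, 191, 285, 379]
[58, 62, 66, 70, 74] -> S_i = 58 + 4*i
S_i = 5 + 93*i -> [5, 98, 191, 284, 377]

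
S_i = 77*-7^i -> [77, -539, 3773, -26411, 184877]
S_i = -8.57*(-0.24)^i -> [-8.57, 2.06, -0.49, 0.12, -0.03]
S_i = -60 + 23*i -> [-60, -37, -14, 9, 32]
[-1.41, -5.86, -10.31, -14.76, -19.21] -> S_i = -1.41 + -4.45*i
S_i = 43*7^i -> [43, 301, 2107, 14749, 103243]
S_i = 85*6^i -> [85, 510, 3060, 18360, 110160]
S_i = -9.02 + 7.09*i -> [-9.02, -1.93, 5.16, 12.25, 19.34]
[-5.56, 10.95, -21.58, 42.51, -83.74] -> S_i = -5.56*(-1.97)^i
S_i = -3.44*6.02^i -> [-3.44, -20.71, -124.67, -750.5, -4517.98]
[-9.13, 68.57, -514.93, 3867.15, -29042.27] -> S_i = -9.13*(-7.51)^i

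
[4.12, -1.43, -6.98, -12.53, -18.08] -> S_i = 4.12 + -5.55*i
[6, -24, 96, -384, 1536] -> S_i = 6*-4^i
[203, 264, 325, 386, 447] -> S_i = 203 + 61*i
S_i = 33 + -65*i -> [33, -32, -97, -162, -227]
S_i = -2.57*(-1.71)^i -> [-2.57, 4.39, -7.51, 12.85, -21.97]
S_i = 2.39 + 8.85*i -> [2.39, 11.24, 20.09, 28.94, 37.79]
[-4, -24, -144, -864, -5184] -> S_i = -4*6^i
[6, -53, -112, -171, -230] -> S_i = 6 + -59*i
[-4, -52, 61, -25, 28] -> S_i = Random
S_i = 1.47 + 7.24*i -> [1.47, 8.71, 15.95, 23.19, 30.43]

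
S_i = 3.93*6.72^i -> [3.93, 26.41, 177.47, 1192.62, 8014.37]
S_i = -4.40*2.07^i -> [-4.4, -9.11, -18.85, -39.03, -80.79]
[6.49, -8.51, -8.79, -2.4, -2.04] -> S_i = Random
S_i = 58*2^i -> [58, 116, 232, 464, 928]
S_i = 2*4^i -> [2, 8, 32, 128, 512]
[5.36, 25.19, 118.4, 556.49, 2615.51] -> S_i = 5.36*4.70^i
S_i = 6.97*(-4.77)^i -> [6.97, -33.25, 158.59, -756.46, 3608.33]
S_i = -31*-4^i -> [-31, 124, -496, 1984, -7936]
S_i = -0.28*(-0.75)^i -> [-0.28, 0.21, -0.16, 0.12, -0.09]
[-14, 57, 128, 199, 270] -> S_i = -14 + 71*i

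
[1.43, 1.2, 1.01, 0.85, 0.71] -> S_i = 1.43*0.84^i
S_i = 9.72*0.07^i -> [9.72, 0.68, 0.05, 0.0, 0.0]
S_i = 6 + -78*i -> [6, -72, -150, -228, -306]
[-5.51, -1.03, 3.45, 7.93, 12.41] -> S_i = -5.51 + 4.48*i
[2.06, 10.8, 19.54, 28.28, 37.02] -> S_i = 2.06 + 8.74*i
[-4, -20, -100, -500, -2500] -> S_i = -4*5^i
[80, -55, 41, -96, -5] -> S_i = Random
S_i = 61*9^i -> [61, 549, 4941, 44469, 400221]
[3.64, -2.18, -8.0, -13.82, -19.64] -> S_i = 3.64 + -5.82*i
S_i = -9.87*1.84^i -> [-9.87, -18.16, -33.42, -61.49, -113.13]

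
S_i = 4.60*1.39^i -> [4.6, 6.39, 8.89, 12.35, 17.17]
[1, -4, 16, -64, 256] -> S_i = 1*-4^i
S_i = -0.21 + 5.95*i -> [-0.21, 5.74, 11.69, 17.64, 23.59]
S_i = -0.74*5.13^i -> [-0.74, -3.8, -19.47, -99.9, -512.51]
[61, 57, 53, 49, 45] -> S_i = 61 + -4*i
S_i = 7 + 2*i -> [7, 9, 11, 13, 15]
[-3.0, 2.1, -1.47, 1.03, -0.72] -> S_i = -3.00*(-0.70)^i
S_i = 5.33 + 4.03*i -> [5.33, 9.36, 13.39, 17.42, 21.45]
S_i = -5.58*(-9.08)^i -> [-5.58, 50.67, -460.05, 4177.26, -37929.54]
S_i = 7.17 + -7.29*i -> [7.17, -0.12, -7.41, -14.7, -21.99]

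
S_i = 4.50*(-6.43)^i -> [4.5, -28.94, 186.05, -1196.31, 7692.3]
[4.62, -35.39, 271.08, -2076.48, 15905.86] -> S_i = 4.62*(-7.66)^i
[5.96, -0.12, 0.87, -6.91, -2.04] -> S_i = Random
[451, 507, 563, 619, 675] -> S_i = 451 + 56*i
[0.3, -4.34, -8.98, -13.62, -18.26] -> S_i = 0.30 + -4.64*i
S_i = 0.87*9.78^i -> [0.87, 8.51, 83.21, 813.83, 7959.3]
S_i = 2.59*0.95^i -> [2.59, 2.46, 2.34, 2.22, 2.11]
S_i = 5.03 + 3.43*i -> [5.03, 8.46, 11.89, 15.32, 18.75]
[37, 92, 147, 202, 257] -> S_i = 37 + 55*i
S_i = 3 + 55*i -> [3, 58, 113, 168, 223]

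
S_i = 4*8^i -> [4, 32, 256, 2048, 16384]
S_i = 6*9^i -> [6, 54, 486, 4374, 39366]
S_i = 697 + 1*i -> [697, 698, 699, 700, 701]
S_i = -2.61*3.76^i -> [-2.61, -9.81, -36.9, -138.74, -521.67]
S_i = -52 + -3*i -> [-52, -55, -58, -61, -64]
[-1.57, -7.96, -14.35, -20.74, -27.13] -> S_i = -1.57 + -6.39*i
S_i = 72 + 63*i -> [72, 135, 198, 261, 324]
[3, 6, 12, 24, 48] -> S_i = 3*2^i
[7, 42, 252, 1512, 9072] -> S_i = 7*6^i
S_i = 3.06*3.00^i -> [3.06, 9.18, 27.54, 82.62, 247.86]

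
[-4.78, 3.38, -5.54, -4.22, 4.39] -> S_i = Random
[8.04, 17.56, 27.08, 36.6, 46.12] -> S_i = 8.04 + 9.52*i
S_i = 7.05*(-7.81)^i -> [7.05, -55.06, 430.02, -3358.48, 26229.7]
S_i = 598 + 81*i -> [598, 679, 760, 841, 922]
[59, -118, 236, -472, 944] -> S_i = 59*-2^i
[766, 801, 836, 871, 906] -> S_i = 766 + 35*i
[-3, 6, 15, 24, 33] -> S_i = -3 + 9*i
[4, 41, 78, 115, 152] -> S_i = 4 + 37*i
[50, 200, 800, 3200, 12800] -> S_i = 50*4^i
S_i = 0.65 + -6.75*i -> [0.65, -6.1, -12.85, -19.6, -26.35]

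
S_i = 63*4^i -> [63, 252, 1008, 4032, 16128]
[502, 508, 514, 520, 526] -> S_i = 502 + 6*i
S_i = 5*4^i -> [5, 20, 80, 320, 1280]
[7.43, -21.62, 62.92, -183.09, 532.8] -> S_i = 7.43*(-2.91)^i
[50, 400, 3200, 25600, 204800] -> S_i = 50*8^i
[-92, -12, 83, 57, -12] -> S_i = Random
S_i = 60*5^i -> [60, 300, 1500, 7500, 37500]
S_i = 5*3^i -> [5, 15, 45, 135, 405]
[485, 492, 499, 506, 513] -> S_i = 485 + 7*i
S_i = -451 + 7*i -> [-451, -444, -437, -430, -423]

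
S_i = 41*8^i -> [41, 328, 2624, 20992, 167936]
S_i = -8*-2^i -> [-8, 16, -32, 64, -128]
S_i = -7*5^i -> [-7, -35, -175, -875, -4375]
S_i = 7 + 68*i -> [7, 75, 143, 211, 279]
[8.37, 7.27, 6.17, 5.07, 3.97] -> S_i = 8.37 + -1.10*i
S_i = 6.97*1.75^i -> [6.97, 12.2, 21.35, 37.35, 65.37]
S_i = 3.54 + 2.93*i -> [3.54, 6.47, 9.4, 12.33, 15.26]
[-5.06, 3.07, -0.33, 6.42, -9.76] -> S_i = Random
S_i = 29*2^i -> [29, 58, 116, 232, 464]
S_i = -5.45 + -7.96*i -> [-5.45, -13.41, -21.37, -29.33, -37.29]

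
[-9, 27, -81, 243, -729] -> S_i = -9*-3^i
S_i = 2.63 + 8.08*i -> [2.63, 10.71, 18.79, 26.87, 34.95]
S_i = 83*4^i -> [83, 332, 1328, 5312, 21248]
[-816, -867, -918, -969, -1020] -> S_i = -816 + -51*i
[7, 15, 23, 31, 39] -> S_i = 7 + 8*i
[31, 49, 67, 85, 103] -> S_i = 31 + 18*i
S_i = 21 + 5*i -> [21, 26, 31, 36, 41]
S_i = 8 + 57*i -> [8, 65, 122, 179, 236]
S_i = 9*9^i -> [9, 81, 729, 6561, 59049]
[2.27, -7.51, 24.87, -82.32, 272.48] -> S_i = 2.27*(-3.31)^i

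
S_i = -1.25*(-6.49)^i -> [-1.25, 8.11, -52.65, 341.7, -2217.63]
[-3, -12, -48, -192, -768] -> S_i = -3*4^i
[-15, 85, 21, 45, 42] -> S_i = Random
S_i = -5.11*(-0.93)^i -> [-5.11, 4.75, -4.42, 4.11, -3.82]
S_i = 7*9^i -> [7, 63, 567, 5103, 45927]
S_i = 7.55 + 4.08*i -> [7.55, 11.63, 15.71, 19.79, 23.87]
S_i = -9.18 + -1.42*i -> [-9.18, -10.6, -12.02, -13.44, -14.86]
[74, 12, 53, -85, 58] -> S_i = Random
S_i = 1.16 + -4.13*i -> [1.16, -2.97, -7.1, -11.23, -15.36]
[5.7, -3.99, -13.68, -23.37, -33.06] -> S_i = 5.70 + -9.69*i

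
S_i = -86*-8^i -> [-86, 688, -5504, 44032, -352256]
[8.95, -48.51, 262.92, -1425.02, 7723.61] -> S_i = 8.95*(-5.42)^i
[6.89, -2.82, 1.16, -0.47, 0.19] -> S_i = 6.89*(-0.41)^i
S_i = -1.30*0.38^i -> [-1.3, -0.49, -0.19, -0.07, -0.03]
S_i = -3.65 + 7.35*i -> [-3.65, 3.7, 11.05, 18.4, 25.75]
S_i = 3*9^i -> [3, 27, 243, 2187, 19683]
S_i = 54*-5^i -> [54, -270, 1350, -6750, 33750]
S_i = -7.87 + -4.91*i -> [-7.87, -12.78, -17.69, -22.6, -27.51]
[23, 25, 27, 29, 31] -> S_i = 23 + 2*i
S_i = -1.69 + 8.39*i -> [-1.69, 6.7, 15.09, 23.48, 31.87]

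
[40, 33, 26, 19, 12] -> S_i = 40 + -7*i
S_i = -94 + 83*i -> [-94, -11, 72, 155, 238]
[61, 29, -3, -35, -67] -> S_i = 61 + -32*i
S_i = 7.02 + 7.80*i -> [7.02, 14.82, 22.62, 30.42, 38.22]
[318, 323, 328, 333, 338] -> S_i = 318 + 5*i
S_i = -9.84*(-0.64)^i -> [-9.84, 6.3, -4.03, 2.58, -1.65]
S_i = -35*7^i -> [-35, -245, -1715, -12005, -84035]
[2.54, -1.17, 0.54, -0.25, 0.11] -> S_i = 2.54*(-0.46)^i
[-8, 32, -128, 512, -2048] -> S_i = -8*-4^i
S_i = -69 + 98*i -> [-69, 29, 127, 225, 323]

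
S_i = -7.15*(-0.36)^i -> [-7.15, 2.57, -0.93, 0.33, -0.12]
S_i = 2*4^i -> [2, 8, 32, 128, 512]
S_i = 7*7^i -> [7, 49, 343, 2401, 16807]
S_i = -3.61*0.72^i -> [-3.61, -2.6, -1.87, -1.35, -0.97]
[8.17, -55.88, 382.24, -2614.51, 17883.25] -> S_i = 8.17*(-6.84)^i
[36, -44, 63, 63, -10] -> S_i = Random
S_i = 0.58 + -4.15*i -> [0.58, -3.57, -7.72, -11.87, -16.02]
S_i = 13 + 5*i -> [13, 18, 23, 28, 33]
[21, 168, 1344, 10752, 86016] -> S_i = 21*8^i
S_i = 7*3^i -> [7, 21, 63, 189, 567]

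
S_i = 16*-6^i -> [16, -96, 576, -3456, 20736]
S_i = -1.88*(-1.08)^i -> [-1.88, 2.03, -2.19, 2.37, -2.56]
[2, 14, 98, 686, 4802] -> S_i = 2*7^i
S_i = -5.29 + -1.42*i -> [-5.29, -6.71, -8.13, -9.55, -10.97]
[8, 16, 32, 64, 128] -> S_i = 8*2^i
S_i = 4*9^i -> [4, 36, 324, 2916, 26244]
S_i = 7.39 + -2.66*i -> [7.39, 4.73, 2.07, -0.59, -3.25]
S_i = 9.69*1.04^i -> [9.69, 10.08, 10.48, 10.9, 11.34]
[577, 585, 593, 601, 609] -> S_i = 577 + 8*i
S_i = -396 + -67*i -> [-396, -463, -530, -597, -664]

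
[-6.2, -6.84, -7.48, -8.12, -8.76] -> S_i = -6.20 + -0.64*i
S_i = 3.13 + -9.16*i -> [3.13, -6.03, -15.19, -24.35, -33.51]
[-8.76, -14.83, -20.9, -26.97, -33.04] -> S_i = -8.76 + -6.07*i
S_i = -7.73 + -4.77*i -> [-7.73, -12.5, -17.27, -22.04, -26.81]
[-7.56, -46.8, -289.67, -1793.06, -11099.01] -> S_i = -7.56*6.19^i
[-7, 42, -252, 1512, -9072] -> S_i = -7*-6^i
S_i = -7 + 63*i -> [-7, 56, 119, 182, 245]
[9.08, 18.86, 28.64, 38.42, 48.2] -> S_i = 9.08 + 9.78*i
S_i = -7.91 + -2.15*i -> [-7.91, -10.06, -12.21, -14.36, -16.51]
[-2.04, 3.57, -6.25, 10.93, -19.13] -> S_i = -2.04*(-1.75)^i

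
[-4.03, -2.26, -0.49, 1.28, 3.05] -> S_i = -4.03 + 1.77*i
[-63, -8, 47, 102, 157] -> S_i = -63 + 55*i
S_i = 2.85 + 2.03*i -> [2.85, 4.88, 6.91, 8.94, 10.97]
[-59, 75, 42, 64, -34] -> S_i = Random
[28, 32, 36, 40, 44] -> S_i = 28 + 4*i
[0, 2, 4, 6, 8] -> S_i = 0 + 2*i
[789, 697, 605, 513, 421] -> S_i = 789 + -92*i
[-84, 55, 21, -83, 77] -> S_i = Random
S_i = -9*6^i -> [-9, -54, -324, -1944, -11664]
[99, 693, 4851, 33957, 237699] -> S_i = 99*7^i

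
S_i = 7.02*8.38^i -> [7.02, 58.83, 492.98, 4131.13, 34618.89]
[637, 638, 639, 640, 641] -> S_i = 637 + 1*i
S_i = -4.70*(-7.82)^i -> [-4.7, 36.75, -287.42, 2247.6, -17576.2]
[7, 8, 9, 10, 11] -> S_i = 7 + 1*i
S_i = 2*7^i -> [2, 14, 98, 686, 4802]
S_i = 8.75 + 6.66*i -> [8.75, 15.41, 22.07, 28.73, 35.39]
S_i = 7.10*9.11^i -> [7.1, 64.68, 589.24, 5368.01, 48902.59]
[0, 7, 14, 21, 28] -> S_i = 0 + 7*i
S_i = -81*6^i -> [-81, -486, -2916, -17496, -104976]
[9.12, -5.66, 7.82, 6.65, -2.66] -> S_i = Random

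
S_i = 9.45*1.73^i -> [9.45, 16.35, 28.28, 48.93, 84.65]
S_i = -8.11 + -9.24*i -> [-8.11, -17.35, -26.59, -35.83, -45.07]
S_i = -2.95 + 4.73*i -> [-2.95, 1.78, 6.51, 11.24, 15.97]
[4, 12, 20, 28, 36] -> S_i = 4 + 8*i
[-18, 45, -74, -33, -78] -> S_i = Random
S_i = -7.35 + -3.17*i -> [-7.35, -10.52, -13.69, -16.86, -20.03]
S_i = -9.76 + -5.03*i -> [-9.76, -14.79, -19.82, -24.85, -29.88]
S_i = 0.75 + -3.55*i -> [0.75, -2.8, -6.35, -9.9, -13.45]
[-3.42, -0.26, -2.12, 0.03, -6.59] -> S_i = Random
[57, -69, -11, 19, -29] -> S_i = Random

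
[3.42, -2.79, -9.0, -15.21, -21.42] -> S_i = 3.42 + -6.21*i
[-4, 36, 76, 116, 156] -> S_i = -4 + 40*i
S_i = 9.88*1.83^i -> [9.88, 18.08, 33.09, 60.55, 110.81]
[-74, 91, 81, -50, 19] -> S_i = Random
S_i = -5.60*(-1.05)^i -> [-5.6, 5.88, -6.17, 6.48, -6.81]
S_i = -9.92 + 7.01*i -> [-9.92, -2.91, 4.1, 11.11, 18.12]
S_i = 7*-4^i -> [7, -28, 112, -448, 1792]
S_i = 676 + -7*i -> [676, 669, 662, 655, 648]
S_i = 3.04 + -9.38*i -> [3.04, -6.34, -15.72, -25.1, -34.48]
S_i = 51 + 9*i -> [51, 60, 69, 78, 87]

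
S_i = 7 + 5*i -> [7, 12, 17, 22, 27]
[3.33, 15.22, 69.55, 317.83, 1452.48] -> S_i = 3.33*4.57^i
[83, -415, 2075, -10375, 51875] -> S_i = 83*-5^i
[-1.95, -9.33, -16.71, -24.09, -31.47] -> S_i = -1.95 + -7.38*i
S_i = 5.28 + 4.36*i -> [5.28, 9.64, 14.0, 18.36, 22.72]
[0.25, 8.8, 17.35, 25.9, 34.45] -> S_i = 0.25 + 8.55*i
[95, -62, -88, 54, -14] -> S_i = Random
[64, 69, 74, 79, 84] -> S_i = 64 + 5*i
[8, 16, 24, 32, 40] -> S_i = 8 + 8*i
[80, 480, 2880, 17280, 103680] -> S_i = 80*6^i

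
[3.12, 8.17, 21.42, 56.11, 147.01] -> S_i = 3.12*2.62^i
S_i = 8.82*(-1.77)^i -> [8.82, -15.61, 27.63, -48.91, 86.57]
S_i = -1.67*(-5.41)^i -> [-1.67, 9.03, -48.88, 264.43, -1430.56]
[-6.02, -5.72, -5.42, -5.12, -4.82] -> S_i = -6.02 + 0.30*i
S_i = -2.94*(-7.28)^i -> [-2.94, 21.4, -155.82, 1134.34, -8257.96]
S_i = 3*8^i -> [3, 24, 192, 1536, 12288]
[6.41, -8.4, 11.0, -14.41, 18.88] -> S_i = 6.41*(-1.31)^i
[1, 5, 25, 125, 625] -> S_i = 1*5^i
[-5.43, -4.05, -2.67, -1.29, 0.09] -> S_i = -5.43 + 1.38*i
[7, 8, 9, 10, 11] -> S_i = 7 + 1*i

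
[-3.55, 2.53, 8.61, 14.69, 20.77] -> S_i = -3.55 + 6.08*i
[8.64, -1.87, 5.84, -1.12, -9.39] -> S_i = Random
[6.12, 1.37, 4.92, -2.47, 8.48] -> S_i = Random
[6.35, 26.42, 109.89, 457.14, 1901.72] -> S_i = 6.35*4.16^i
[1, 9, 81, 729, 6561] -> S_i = 1*9^i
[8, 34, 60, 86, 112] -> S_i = 8 + 26*i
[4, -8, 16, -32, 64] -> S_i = 4*-2^i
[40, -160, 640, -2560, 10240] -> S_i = 40*-4^i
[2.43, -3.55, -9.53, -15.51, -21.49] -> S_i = 2.43 + -5.98*i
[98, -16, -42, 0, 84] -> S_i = Random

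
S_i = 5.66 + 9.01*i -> [5.66, 14.67, 23.68, 32.69, 41.7]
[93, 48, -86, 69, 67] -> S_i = Random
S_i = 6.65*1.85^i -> [6.65, 12.3, 22.76, 42.11, 77.89]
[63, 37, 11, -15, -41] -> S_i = 63 + -26*i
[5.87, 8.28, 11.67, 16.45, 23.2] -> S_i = 5.87*1.41^i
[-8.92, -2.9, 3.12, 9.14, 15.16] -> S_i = -8.92 + 6.02*i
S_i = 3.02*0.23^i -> [3.02, 0.69, 0.16, 0.04, 0.01]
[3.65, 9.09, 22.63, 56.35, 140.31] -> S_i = 3.65*2.49^i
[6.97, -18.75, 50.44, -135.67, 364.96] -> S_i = 6.97*(-2.69)^i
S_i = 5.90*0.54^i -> [5.9, 3.19, 1.72, 0.93, 0.5]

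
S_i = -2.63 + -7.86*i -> [-2.63, -10.49, -18.35, -26.21, -34.07]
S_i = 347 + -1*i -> [347, 346, 345, 344, 343]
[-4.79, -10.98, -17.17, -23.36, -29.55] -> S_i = -4.79 + -6.19*i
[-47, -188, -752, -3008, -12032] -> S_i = -47*4^i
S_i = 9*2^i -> [9, 18, 36, 72, 144]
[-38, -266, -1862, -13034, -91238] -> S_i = -38*7^i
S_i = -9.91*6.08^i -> [-9.91, -60.25, -366.34, -2227.33, -13542.16]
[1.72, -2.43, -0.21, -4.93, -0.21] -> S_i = Random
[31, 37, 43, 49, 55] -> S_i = 31 + 6*i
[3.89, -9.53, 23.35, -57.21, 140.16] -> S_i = 3.89*(-2.45)^i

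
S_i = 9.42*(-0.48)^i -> [9.42, -4.52, 2.17, -1.04, 0.5]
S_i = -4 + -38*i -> [-4, -42, -80, -118, -156]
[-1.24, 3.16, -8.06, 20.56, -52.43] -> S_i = -1.24*(-2.55)^i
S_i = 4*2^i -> [4, 8, 16, 32, 64]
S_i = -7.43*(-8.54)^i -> [-7.43, 63.45, -541.88, 4627.67, -39520.31]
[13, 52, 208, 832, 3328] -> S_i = 13*4^i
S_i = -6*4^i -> [-6, -24, -96, -384, -1536]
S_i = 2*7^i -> [2, 14, 98, 686, 4802]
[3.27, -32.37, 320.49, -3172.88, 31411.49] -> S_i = 3.27*(-9.90)^i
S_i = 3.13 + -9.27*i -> [3.13, -6.14, -15.41, -24.68, -33.95]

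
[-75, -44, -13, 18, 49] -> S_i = -75 + 31*i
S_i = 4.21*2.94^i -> [4.21, 12.38, 36.39, 106.99, 314.54]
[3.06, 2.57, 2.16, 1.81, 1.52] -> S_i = 3.06*0.84^i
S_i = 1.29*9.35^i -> [1.29, 12.06, 112.78, 1054.45, 9859.07]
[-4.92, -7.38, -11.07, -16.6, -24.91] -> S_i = -4.92*1.50^i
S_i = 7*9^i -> [7, 63, 567, 5103, 45927]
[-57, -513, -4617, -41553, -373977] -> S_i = -57*9^i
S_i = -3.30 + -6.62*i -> [-3.3, -9.92, -16.54, -23.16, -29.78]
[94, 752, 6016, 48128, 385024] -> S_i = 94*8^i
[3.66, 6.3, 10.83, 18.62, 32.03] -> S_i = 3.66*1.72^i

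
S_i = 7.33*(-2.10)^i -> [7.33, -15.39, 32.33, -67.88, 142.55]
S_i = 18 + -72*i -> [18, -54, -126, -198, -270]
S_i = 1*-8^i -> [1, -8, 64, -512, 4096]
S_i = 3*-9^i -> [3, -27, 243, -2187, 19683]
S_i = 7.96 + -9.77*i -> [7.96, -1.81, -11.58, -21.35, -31.12]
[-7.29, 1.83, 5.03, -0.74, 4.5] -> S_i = Random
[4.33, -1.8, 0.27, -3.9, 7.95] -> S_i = Random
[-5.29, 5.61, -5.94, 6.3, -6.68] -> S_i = -5.29*(-1.06)^i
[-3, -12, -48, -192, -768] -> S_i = -3*4^i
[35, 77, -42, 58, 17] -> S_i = Random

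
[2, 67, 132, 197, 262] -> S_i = 2 + 65*i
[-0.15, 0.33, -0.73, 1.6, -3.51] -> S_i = -0.15*(-2.20)^i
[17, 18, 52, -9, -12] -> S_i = Random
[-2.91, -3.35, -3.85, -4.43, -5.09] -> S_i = -2.91*1.15^i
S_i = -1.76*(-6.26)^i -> [-1.76, 11.02, -68.97, 431.75, -2702.78]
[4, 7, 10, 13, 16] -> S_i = 4 + 3*i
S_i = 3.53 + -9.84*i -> [3.53, -6.31, -16.15, -25.99, -35.83]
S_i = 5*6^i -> [5, 30, 180, 1080, 6480]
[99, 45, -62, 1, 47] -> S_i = Random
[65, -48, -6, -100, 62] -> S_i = Random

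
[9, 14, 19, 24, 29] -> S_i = 9 + 5*i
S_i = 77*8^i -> [77, 616, 4928, 39424, 315392]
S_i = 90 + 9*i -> [90, 99, 108, 117, 126]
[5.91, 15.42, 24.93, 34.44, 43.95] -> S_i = 5.91 + 9.51*i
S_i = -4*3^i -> [-4, -12, -36, -108, -324]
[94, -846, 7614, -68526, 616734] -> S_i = 94*-9^i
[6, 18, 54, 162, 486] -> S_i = 6*3^i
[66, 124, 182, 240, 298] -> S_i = 66 + 58*i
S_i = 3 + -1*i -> [3, 2, 1, 0, -1]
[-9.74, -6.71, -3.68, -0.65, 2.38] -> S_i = -9.74 + 3.03*i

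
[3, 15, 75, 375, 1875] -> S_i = 3*5^i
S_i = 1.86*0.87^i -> [1.86, 1.62, 1.41, 1.22, 1.07]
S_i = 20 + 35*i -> [20, 55, 90, 125, 160]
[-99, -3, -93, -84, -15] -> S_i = Random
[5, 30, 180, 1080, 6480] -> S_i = 5*6^i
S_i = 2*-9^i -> [2, -18, 162, -1458, 13122]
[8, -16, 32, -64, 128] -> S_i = 8*-2^i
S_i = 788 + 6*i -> [788, 794, 800, 806, 812]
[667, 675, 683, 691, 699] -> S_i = 667 + 8*i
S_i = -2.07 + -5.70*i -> [-2.07, -7.77, -13.47, -19.17, -24.87]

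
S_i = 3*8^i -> [3, 24, 192, 1536, 12288]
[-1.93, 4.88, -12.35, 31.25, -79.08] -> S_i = -1.93*(-2.53)^i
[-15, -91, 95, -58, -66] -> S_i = Random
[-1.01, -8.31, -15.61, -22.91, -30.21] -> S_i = -1.01 + -7.30*i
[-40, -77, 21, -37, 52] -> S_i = Random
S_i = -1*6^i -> [-1, -6, -36, -216, -1296]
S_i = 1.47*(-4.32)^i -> [1.47, -6.35, 27.43, -118.51, 511.98]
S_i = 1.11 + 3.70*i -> [1.11, 4.81, 8.51, 12.21, 15.91]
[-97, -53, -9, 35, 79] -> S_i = -97 + 44*i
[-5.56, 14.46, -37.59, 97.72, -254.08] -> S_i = -5.56*(-2.60)^i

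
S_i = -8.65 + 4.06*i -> [-8.65, -4.59, -0.53, 3.53, 7.59]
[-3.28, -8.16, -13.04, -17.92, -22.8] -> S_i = -3.28 + -4.88*i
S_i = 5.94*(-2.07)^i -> [5.94, -12.3, 25.45, -52.69, 109.06]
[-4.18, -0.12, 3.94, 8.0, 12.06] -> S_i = -4.18 + 4.06*i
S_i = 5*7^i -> [5, 35, 245, 1715, 12005]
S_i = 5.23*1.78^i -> [5.23, 9.31, 16.57, 29.5, 52.5]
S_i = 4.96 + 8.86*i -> [4.96, 13.82, 22.68, 31.54, 40.4]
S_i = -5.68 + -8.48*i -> [-5.68, -14.16, -22.64, -31.12, -39.6]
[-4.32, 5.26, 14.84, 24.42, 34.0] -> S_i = -4.32 + 9.58*i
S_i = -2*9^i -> [-2, -18, -162, -1458, -13122]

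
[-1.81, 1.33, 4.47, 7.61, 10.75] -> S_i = -1.81 + 3.14*i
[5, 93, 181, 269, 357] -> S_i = 5 + 88*i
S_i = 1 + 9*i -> [1, 10, 19, 28, 37]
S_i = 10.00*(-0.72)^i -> [10.0, -7.2, 5.18, -3.73, 2.69]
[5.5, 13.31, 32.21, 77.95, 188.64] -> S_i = 5.50*2.42^i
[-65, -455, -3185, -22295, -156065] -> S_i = -65*7^i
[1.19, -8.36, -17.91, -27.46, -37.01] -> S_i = 1.19 + -9.55*i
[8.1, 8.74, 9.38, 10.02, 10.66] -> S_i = 8.10 + 0.64*i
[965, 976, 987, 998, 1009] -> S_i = 965 + 11*i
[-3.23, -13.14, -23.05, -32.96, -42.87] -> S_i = -3.23 + -9.91*i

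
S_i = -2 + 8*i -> [-2, 6, 14, 22, 30]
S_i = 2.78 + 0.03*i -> [2.78, 2.81, 2.84, 2.87, 2.9]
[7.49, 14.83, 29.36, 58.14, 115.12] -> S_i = 7.49*1.98^i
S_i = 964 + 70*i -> [964, 1034, 1104, 1174, 1244]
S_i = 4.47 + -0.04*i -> [4.47, 4.43, 4.39, 4.35, 4.31]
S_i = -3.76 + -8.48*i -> [-3.76, -12.24, -20.72, -29.2, -37.68]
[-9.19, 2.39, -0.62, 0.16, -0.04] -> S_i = -9.19*(-0.26)^i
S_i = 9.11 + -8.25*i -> [9.11, 0.86, -7.39, -15.64, -23.89]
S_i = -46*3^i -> [-46, -138, -414, -1242, -3726]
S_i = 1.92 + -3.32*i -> [1.92, -1.4, -4.72, -8.04, -11.36]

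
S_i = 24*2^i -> [24, 48, 96, 192, 384]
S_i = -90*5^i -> [-90, -450, -2250, -11250, -56250]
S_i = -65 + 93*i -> [-65, 28, 121, 214, 307]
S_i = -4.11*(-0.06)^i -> [-4.11, 0.25, -0.01, 0.0, -0.0]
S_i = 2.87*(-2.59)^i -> [2.87, -7.43, 19.25, -49.86, 129.15]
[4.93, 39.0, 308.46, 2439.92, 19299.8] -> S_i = 4.93*7.91^i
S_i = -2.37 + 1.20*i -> [-2.37, -1.17, 0.03, 1.23, 2.43]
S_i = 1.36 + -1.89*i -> [1.36, -0.53, -2.42, -4.31, -6.2]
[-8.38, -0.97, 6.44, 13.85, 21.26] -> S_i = -8.38 + 7.41*i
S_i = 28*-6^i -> [28, -168, 1008, -6048, 36288]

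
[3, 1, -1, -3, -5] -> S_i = 3 + -2*i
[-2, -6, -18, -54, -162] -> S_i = -2*3^i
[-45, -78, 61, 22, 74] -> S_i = Random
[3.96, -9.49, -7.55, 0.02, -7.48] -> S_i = Random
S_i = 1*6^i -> [1, 6, 36, 216, 1296]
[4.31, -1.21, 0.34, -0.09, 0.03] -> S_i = 4.31*(-0.28)^i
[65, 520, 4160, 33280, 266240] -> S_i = 65*8^i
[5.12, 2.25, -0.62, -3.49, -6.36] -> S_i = 5.12 + -2.87*i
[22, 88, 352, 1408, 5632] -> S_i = 22*4^i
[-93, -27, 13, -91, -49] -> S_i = Random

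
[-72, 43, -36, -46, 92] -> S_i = Random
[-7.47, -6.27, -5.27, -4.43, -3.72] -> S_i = -7.47*0.84^i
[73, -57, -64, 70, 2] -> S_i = Random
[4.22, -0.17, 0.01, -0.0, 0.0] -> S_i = 4.22*(-0.04)^i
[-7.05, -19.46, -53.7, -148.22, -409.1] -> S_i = -7.05*2.76^i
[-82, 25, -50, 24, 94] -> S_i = Random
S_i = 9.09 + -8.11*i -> [9.09, 0.98, -7.13, -15.24, -23.35]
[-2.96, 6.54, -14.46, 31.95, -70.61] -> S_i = -2.96*(-2.21)^i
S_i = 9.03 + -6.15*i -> [9.03, 2.88, -3.27, -9.42, -15.57]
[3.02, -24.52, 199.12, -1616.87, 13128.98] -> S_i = 3.02*(-8.12)^i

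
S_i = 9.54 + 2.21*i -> [9.54, 11.75, 13.96, 16.17, 18.38]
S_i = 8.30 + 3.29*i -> [8.3, 11.59, 14.88, 18.17, 21.46]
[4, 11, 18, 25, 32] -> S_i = 4 + 7*i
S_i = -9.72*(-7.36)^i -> [-9.72, 71.54, -526.53, 3875.25, -28521.84]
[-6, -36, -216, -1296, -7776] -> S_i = -6*6^i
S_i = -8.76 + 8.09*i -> [-8.76, -0.67, 7.42, 15.51, 23.6]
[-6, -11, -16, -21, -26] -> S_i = -6 + -5*i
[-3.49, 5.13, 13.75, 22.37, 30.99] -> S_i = -3.49 + 8.62*i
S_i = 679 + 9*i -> [679, 688, 697, 706, 715]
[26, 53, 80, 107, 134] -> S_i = 26 + 27*i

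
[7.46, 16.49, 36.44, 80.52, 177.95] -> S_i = 7.46*2.21^i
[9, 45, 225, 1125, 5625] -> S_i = 9*5^i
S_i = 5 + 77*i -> [5, 82, 159, 236, 313]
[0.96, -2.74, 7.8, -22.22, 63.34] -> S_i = 0.96*(-2.85)^i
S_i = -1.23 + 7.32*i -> [-1.23, 6.09, 13.41, 20.73, 28.05]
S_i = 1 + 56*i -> [1, 57, 113, 169, 225]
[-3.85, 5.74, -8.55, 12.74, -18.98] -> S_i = -3.85*(-1.49)^i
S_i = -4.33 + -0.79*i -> [-4.33, -5.12, -5.91, -6.7, -7.49]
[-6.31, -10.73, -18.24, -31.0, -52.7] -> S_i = -6.31*1.70^i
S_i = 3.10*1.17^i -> [3.1, 3.63, 4.24, 4.97, 5.81]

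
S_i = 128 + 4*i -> [128, 132, 136, 140, 144]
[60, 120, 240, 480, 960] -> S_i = 60*2^i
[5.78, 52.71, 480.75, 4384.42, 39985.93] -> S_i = 5.78*9.12^i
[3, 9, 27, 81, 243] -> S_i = 3*3^i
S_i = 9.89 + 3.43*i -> [9.89, 13.32, 16.75, 20.18, 23.61]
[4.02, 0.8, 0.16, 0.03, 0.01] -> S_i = 4.02*0.20^i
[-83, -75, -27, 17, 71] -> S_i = Random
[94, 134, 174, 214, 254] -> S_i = 94 + 40*i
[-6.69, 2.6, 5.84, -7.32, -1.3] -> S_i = Random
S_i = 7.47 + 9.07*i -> [7.47, 16.54, 25.61, 34.68, 43.75]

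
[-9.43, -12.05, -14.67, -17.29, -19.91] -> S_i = -9.43 + -2.62*i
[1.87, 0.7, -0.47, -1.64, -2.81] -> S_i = 1.87 + -1.17*i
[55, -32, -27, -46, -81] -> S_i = Random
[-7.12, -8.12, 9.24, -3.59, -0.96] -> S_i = Random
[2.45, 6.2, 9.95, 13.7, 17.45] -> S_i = 2.45 + 3.75*i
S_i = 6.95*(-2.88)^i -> [6.95, -20.02, 57.65, -166.02, 478.14]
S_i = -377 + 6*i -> [-377, -371, -365, -359, -353]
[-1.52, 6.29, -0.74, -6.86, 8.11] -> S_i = Random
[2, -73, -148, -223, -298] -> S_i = 2 + -75*i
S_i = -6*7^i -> [-6, -42, -294, -2058, -14406]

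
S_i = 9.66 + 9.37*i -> [9.66, 19.03, 28.4, 37.77, 47.14]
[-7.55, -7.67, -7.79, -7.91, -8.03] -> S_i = -7.55 + -0.12*i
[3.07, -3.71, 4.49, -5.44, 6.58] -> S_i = 3.07*(-1.21)^i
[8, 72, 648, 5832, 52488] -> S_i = 8*9^i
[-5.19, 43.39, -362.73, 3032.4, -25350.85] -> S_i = -5.19*(-8.36)^i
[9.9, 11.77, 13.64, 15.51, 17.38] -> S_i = 9.90 + 1.87*i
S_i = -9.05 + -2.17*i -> [-9.05, -11.22, -13.39, -15.56, -17.73]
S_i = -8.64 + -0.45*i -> [-8.64, -9.09, -9.54, -9.99, -10.44]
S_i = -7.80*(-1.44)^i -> [-7.8, 11.23, -16.17, 23.29, -33.54]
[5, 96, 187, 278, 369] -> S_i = 5 + 91*i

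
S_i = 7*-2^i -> [7, -14, 28, -56, 112]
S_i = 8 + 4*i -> [8, 12, 16, 20, 24]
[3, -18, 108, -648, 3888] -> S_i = 3*-6^i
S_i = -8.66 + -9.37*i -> [-8.66, -18.03, -27.4, -36.77, -46.14]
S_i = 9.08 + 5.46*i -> [9.08, 14.54, 20.0, 25.46, 30.92]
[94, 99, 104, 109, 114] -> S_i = 94 + 5*i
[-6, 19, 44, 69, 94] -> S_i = -6 + 25*i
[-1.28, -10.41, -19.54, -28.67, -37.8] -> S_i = -1.28 + -9.13*i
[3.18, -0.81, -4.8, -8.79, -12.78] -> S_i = 3.18 + -3.99*i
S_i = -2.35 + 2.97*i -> [-2.35, 0.62, 3.59, 6.56, 9.53]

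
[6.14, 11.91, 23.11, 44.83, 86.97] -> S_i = 6.14*1.94^i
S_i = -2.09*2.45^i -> [-2.09, -5.12, -12.55, -30.74, -75.3]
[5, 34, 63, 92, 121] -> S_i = 5 + 29*i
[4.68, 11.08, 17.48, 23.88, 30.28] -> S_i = 4.68 + 6.40*i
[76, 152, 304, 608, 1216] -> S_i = 76*2^i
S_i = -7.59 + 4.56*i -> [-7.59, -3.03, 1.53, 6.09, 10.65]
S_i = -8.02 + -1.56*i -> [-8.02, -9.58, -11.14, -12.7, -14.26]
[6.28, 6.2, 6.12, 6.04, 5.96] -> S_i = 6.28 + -0.08*i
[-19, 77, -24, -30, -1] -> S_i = Random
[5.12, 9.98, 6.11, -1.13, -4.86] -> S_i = Random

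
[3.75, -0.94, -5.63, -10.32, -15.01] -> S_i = 3.75 + -4.69*i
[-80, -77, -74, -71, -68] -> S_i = -80 + 3*i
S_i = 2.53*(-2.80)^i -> [2.53, -7.08, 19.84, -55.54, 155.51]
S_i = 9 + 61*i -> [9, 70, 131, 192, 253]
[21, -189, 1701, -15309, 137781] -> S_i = 21*-9^i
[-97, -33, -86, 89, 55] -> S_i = Random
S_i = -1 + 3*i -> [-1, 2, 5, 8, 11]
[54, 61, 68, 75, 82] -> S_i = 54 + 7*i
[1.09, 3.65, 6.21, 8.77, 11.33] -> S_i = 1.09 + 2.56*i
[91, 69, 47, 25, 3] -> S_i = 91 + -22*i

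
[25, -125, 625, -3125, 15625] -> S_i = 25*-5^i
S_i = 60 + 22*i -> [60, 82, 104, 126, 148]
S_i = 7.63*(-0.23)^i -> [7.63, -1.75, 0.4, -0.09, 0.02]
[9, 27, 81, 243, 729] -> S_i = 9*3^i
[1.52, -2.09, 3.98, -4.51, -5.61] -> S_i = Random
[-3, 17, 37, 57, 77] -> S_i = -3 + 20*i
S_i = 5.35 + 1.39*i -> [5.35, 6.74, 8.13, 9.52, 10.91]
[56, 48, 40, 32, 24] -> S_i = 56 + -8*i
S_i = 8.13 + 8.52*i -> [8.13, 16.65, 25.17, 33.69, 42.21]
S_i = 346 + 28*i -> [346, 374, 402, 430, 458]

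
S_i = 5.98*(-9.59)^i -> [5.98, -57.35, 549.97, -5274.2, 50579.63]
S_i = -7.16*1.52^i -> [-7.16, -10.88, -16.54, -25.14, -38.22]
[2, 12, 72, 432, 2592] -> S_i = 2*6^i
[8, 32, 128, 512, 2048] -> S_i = 8*4^i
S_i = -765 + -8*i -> [-765, -773, -781, -789, -797]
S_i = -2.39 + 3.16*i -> [-2.39, 0.77, 3.93, 7.09, 10.25]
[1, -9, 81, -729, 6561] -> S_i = 1*-9^i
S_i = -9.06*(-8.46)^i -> [-9.06, 76.65, -648.44, 5485.79, -46409.79]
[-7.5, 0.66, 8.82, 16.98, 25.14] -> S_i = -7.50 + 8.16*i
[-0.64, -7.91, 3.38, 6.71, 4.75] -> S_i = Random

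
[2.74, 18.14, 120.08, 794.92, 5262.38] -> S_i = 2.74*6.62^i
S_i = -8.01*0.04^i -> [-8.01, -0.32, -0.01, -0.0, -0.0]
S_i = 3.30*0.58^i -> [3.3, 1.91, 1.11, 0.64, 0.37]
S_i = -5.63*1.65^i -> [-5.63, -9.29, -15.33, -25.29, -41.73]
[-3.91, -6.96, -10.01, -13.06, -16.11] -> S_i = -3.91 + -3.05*i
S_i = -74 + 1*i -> [-74, -73, -72, -71, -70]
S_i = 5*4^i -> [5, 20, 80, 320, 1280]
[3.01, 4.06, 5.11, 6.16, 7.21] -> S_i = 3.01 + 1.05*i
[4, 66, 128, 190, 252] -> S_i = 4 + 62*i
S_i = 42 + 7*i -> [42, 49, 56, 63, 70]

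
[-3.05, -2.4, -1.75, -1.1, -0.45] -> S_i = -3.05 + 0.65*i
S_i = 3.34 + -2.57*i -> [3.34, 0.77, -1.8, -4.37, -6.94]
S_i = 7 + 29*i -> [7, 36, 65, 94, 123]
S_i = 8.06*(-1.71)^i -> [8.06, -13.78, 23.57, -40.3, 68.92]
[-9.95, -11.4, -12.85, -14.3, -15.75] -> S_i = -9.95 + -1.45*i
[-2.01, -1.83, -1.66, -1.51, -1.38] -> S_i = -2.01*0.91^i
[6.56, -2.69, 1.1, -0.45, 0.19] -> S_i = 6.56*(-0.41)^i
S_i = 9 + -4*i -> [9, 5, 1, -3, -7]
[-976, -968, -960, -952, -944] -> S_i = -976 + 8*i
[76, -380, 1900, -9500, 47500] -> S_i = 76*-5^i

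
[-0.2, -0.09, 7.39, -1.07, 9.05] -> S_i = Random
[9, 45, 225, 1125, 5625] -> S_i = 9*5^i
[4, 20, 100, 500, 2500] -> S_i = 4*5^i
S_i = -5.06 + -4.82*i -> [-5.06, -9.88, -14.7, -19.52, -24.34]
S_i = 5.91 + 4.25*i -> [5.91, 10.16, 14.41, 18.66, 22.91]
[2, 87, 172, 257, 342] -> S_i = 2 + 85*i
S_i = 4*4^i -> [4, 16, 64, 256, 1024]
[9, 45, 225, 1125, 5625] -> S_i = 9*5^i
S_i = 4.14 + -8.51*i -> [4.14, -4.37, -12.88, -21.39, -29.9]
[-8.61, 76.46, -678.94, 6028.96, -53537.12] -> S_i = -8.61*(-8.88)^i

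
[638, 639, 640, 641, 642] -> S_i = 638 + 1*i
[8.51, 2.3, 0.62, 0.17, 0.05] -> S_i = 8.51*0.27^i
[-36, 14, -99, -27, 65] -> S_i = Random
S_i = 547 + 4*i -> [547, 551, 555, 559, 563]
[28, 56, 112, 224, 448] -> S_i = 28*2^i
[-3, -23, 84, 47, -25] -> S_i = Random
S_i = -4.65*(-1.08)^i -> [-4.65, 5.02, -5.42, 5.86, -6.33]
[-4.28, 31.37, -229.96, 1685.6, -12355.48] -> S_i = -4.28*(-7.33)^i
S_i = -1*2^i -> [-1, -2, -4, -8, -16]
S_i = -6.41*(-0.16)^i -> [-6.41, 1.03, -0.16, 0.03, -0.0]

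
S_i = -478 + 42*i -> [-478, -436, -394, -352, -310]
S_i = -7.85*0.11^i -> [-7.85, -0.86, -0.09, -0.01, -0.0]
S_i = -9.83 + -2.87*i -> [-9.83, -12.7, -15.57, -18.44, -21.31]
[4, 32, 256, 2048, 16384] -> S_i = 4*8^i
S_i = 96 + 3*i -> [96, 99, 102, 105, 108]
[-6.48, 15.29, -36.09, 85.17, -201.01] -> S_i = -6.48*(-2.36)^i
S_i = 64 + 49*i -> [64, 113, 162, 211, 260]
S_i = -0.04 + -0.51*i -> [-0.04, -0.55, -1.06, -1.57, -2.08]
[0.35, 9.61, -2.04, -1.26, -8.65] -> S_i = Random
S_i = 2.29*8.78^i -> [2.29, 20.11, 176.53, 1549.95, 13608.6]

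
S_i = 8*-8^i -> [8, -64, 512, -4096, 32768]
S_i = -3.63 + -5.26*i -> [-3.63, -8.89, -14.15, -19.41, -24.67]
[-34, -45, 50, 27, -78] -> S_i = Random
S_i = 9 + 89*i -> [9, 98, 187, 276, 365]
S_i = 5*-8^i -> [5, -40, 320, -2560, 20480]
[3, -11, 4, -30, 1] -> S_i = Random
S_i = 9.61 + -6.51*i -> [9.61, 3.1, -3.41, -9.92, -16.43]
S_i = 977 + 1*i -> [977, 978, 979, 980, 981]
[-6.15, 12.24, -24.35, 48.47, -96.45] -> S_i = -6.15*(-1.99)^i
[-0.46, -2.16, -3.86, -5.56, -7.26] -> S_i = -0.46 + -1.70*i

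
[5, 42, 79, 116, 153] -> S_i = 5 + 37*i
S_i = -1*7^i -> [-1, -7, -49, -343, -2401]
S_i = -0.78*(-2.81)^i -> [-0.78, 2.19, -6.16, 17.31, -48.63]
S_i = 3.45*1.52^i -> [3.45, 5.24, 7.97, 12.12, 18.42]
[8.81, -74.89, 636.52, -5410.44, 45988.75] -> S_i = 8.81*(-8.50)^i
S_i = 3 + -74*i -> [3, -71, -145, -219, -293]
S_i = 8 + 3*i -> [8, 11, 14, 17, 20]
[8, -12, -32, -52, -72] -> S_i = 8 + -20*i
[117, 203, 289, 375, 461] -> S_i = 117 + 86*i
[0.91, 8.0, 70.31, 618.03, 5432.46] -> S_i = 0.91*8.79^i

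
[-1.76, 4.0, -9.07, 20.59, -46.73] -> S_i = -1.76*(-2.27)^i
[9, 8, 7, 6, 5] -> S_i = 9 + -1*i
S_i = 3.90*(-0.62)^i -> [3.9, -2.42, 1.5, -0.93, 0.58]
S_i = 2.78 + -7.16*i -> [2.78, -4.38, -11.54, -18.7, -25.86]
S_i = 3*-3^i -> [3, -9, 27, -81, 243]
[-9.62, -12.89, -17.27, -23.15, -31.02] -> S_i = -9.62*1.34^i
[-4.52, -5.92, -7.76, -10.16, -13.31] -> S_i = -4.52*1.31^i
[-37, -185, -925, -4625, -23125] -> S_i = -37*5^i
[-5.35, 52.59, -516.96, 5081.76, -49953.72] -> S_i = -5.35*(-9.83)^i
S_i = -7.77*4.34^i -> [-7.77, -33.72, -146.35, -635.17, -2756.64]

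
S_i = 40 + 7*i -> [40, 47, 54, 61, 68]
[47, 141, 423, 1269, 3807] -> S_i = 47*3^i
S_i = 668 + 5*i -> [668, 673, 678, 683, 688]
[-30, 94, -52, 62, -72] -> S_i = Random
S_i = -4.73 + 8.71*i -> [-4.73, 3.98, 12.69, 21.4, 30.11]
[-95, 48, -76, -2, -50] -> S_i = Random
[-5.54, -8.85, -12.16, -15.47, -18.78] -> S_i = -5.54 + -3.31*i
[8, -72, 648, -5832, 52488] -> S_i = 8*-9^i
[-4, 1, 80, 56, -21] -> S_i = Random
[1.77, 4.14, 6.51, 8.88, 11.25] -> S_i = 1.77 + 2.37*i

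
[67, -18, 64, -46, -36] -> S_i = Random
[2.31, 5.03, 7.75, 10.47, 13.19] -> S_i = 2.31 + 2.72*i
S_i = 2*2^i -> [2, 4, 8, 16, 32]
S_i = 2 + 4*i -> [2, 6, 10, 14, 18]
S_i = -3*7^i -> [-3, -21, -147, -1029, -7203]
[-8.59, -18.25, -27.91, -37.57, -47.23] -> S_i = -8.59 + -9.66*i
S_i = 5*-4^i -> [5, -20, 80, -320, 1280]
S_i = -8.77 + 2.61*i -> [-8.77, -6.16, -3.55, -0.94, 1.67]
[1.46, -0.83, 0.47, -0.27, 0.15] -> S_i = 1.46*(-0.57)^i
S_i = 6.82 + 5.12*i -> [6.82, 11.94, 17.06, 22.18, 27.3]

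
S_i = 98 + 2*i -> [98, 100, 102, 104, 106]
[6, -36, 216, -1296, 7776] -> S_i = 6*-6^i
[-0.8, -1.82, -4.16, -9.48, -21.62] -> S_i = -0.80*2.28^i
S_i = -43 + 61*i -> [-43, 18, 79, 140, 201]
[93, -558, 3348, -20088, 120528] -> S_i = 93*-6^i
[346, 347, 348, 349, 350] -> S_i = 346 + 1*i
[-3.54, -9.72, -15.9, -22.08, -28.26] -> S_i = -3.54 + -6.18*i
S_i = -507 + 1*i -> [-507, -506, -505, -504, -503]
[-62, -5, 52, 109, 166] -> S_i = -62 + 57*i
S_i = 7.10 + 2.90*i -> [7.1, 10.0, 12.9, 15.8, 18.7]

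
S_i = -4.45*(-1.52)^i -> [-4.45, 6.76, -10.28, 15.63, -23.75]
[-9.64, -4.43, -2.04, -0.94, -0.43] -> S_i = -9.64*0.46^i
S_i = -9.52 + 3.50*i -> [-9.52, -6.02, -2.52, 0.98, 4.48]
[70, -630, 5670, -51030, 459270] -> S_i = 70*-9^i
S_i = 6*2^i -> [6, 12, 24, 48, 96]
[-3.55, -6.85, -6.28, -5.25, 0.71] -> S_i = Random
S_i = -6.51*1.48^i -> [-6.51, -9.63, -14.26, -21.1, -31.23]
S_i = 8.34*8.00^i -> [8.34, 66.72, 533.76, 4270.08, 34160.64]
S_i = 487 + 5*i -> [487, 492, 497, 502, 507]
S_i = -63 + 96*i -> [-63, 33, 129, 225, 321]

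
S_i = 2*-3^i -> [2, -6, 18, -54, 162]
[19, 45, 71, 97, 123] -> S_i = 19 + 26*i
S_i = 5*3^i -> [5, 15, 45, 135, 405]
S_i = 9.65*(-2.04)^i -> [9.65, -19.69, 40.16, -81.93, 167.13]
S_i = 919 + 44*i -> [919, 963, 1007, 1051, 1095]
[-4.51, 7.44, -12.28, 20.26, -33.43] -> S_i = -4.51*(-1.65)^i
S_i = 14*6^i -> [14, 84, 504, 3024, 18144]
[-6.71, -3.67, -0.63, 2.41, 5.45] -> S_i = -6.71 + 3.04*i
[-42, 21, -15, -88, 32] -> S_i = Random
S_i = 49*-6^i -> [49, -294, 1764, -10584, 63504]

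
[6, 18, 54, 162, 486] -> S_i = 6*3^i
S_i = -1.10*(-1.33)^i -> [-1.1, 1.46, -1.95, 2.59, -3.44]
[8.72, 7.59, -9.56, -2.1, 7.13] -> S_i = Random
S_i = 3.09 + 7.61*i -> [3.09, 10.7, 18.31, 25.92, 33.53]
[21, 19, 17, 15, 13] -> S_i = 21 + -2*i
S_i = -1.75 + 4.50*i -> [-1.75, 2.75, 7.25, 11.75, 16.25]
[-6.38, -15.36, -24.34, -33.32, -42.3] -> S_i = -6.38 + -8.98*i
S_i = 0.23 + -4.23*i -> [0.23, -4.0, -8.23, -12.46, -16.69]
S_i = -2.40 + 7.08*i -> [-2.4, 4.68, 11.76, 18.84, 25.92]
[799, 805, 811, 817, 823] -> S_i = 799 + 6*i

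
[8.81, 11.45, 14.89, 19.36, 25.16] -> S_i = 8.81*1.30^i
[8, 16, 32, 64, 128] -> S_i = 8*2^i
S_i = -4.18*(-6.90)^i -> [-4.18, 28.84, -199.01, 1373.17, -9474.86]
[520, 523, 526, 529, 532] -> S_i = 520 + 3*i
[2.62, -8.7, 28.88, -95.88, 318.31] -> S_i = 2.62*(-3.32)^i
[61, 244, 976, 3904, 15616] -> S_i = 61*4^i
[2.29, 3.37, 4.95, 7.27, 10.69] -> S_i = 2.29*1.47^i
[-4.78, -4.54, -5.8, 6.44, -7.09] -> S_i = Random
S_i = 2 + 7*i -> [2, 9, 16, 23, 30]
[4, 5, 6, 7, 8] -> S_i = 4 + 1*i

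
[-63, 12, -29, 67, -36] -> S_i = Random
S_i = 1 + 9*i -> [1, 10, 19, 28, 37]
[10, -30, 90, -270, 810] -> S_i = 10*-3^i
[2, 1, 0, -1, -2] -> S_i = 2 + -1*i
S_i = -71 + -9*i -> [-71, -80, -89, -98, -107]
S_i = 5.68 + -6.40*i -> [5.68, -0.72, -7.12, -13.52, -19.92]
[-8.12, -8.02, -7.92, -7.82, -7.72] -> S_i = -8.12 + 0.10*i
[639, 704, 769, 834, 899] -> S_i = 639 + 65*i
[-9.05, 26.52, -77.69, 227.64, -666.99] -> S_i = -9.05*(-2.93)^i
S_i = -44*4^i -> [-44, -176, -704, -2816, -11264]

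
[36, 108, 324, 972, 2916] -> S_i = 36*3^i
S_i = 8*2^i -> [8, 16, 32, 64, 128]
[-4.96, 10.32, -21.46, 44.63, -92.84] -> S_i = -4.96*(-2.08)^i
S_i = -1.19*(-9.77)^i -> [-1.19, 11.63, -113.59, 1109.76, -10842.39]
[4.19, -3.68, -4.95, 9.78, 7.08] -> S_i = Random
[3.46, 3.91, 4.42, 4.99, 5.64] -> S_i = 3.46*1.13^i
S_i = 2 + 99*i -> [2, 101, 200, 299, 398]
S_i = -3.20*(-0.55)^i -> [-3.2, 1.76, -0.97, 0.53, -0.29]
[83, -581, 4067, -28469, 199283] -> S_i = 83*-7^i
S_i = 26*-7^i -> [26, -182, 1274, -8918, 62426]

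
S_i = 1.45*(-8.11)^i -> [1.45, -11.76, 95.37, -773.45, 6272.66]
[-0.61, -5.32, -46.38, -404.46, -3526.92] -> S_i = -0.61*8.72^i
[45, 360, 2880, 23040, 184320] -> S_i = 45*8^i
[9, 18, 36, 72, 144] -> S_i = 9*2^i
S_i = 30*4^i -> [30, 120, 480, 1920, 7680]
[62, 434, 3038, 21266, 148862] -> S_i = 62*7^i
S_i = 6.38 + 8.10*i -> [6.38, 14.48, 22.58, 30.68, 38.78]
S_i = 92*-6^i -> [92, -552, 3312, -19872, 119232]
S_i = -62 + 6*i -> [-62, -56, -50, -44, -38]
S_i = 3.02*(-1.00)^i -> [3.02, -3.02, 3.02, -3.02, 3.02]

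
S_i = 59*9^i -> [59, 531, 4779, 43011, 387099]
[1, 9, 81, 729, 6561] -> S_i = 1*9^i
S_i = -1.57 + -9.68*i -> [-1.57, -11.25, -20.93, -30.61, -40.29]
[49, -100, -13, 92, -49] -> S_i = Random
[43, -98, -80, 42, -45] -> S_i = Random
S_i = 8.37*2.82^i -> [8.37, 23.6, 66.56, 187.7, 529.32]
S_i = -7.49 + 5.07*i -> [-7.49, -2.42, 2.65, 7.72, 12.79]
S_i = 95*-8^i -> [95, -760, 6080, -48640, 389120]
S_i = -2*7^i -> [-2, -14, -98, -686, -4802]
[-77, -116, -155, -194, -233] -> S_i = -77 + -39*i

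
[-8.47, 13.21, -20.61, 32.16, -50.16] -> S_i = -8.47*(-1.56)^i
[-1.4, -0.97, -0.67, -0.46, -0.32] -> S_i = -1.40*0.69^i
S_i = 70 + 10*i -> [70, 80, 90, 100, 110]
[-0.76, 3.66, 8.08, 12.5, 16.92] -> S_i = -0.76 + 4.42*i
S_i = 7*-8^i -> [7, -56, 448, -3584, 28672]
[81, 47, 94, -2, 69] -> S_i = Random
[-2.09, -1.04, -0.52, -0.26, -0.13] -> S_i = -2.09*0.50^i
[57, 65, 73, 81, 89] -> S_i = 57 + 8*i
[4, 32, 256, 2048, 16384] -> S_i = 4*8^i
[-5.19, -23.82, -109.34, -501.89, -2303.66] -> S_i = -5.19*4.59^i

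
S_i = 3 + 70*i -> [3, 73, 143, 213, 283]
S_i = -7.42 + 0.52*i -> [-7.42, -6.9, -6.38, -5.86, -5.34]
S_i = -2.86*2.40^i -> [-2.86, -6.86, -16.47, -39.54, -94.89]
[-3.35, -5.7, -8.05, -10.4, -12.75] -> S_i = -3.35 + -2.35*i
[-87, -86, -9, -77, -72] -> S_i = Random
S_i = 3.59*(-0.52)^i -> [3.59, -1.87, 0.97, -0.5, 0.26]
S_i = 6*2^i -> [6, 12, 24, 48, 96]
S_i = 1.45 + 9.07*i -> [1.45, 10.52, 19.59, 28.66, 37.73]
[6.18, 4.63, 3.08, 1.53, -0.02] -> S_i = 6.18 + -1.55*i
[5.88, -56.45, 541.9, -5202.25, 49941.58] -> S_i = 5.88*(-9.60)^i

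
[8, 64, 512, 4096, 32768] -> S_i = 8*8^i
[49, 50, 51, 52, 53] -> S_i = 49 + 1*i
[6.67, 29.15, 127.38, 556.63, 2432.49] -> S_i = 6.67*4.37^i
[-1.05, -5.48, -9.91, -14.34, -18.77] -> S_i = -1.05 + -4.43*i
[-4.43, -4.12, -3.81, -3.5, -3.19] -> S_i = -4.43 + 0.31*i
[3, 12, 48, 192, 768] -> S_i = 3*4^i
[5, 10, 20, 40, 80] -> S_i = 5*2^i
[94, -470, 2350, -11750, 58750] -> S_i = 94*-5^i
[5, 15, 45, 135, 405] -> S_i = 5*3^i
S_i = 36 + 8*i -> [36, 44, 52, 60, 68]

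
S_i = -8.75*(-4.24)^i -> [-8.75, 37.1, -157.3, 666.97, -2827.95]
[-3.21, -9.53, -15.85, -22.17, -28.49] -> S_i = -3.21 + -6.32*i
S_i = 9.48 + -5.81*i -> [9.48, 3.67, -2.14, -7.95, -13.76]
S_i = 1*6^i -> [1, 6, 36, 216, 1296]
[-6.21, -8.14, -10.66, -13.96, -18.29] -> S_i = -6.21*1.31^i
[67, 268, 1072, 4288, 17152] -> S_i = 67*4^i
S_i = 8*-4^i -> [8, -32, 128, -512, 2048]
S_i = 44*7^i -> [44, 308, 2156, 15092, 105644]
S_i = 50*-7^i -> [50, -350, 2450, -17150, 120050]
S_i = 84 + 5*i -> [84, 89, 94, 99, 104]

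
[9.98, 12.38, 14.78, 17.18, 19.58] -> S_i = 9.98 + 2.40*i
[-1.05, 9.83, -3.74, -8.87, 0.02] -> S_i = Random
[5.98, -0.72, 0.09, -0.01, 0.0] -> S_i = 5.98*(-0.12)^i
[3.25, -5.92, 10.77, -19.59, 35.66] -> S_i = 3.25*(-1.82)^i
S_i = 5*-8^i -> [5, -40, 320, -2560, 20480]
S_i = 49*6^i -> [49, 294, 1764, 10584, 63504]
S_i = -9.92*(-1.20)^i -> [-9.92, 11.9, -14.28, 17.14, -20.57]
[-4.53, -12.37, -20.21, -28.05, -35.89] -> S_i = -4.53 + -7.84*i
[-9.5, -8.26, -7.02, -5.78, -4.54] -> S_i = -9.50 + 1.24*i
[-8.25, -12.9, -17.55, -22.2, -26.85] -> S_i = -8.25 + -4.65*i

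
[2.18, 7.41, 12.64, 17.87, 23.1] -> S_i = 2.18 + 5.23*i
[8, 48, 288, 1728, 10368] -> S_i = 8*6^i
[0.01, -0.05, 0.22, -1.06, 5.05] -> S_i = 0.01*(-4.74)^i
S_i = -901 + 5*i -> [-901, -896, -891, -886, -881]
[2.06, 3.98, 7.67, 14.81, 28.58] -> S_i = 2.06*1.93^i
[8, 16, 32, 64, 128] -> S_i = 8*2^i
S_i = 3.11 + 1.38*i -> [3.11, 4.49, 5.87, 7.25, 8.63]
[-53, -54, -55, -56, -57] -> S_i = -53 + -1*i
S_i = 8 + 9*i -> [8, 17, 26, 35, 44]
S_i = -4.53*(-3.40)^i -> [-4.53, 15.4, -52.37, 178.05, -605.36]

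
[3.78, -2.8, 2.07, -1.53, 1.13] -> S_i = 3.78*(-0.74)^i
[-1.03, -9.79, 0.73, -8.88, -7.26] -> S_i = Random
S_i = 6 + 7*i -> [6, 13, 20, 27, 34]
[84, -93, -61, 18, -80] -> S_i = Random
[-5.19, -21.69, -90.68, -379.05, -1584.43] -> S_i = -5.19*4.18^i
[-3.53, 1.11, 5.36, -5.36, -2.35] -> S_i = Random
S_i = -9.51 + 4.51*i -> [-9.51, -5.0, -0.49, 4.02, 8.53]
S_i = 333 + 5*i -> [333, 338, 343, 348, 353]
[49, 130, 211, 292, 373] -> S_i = 49 + 81*i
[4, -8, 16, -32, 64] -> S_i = 4*-2^i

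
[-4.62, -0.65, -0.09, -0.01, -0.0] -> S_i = -4.62*0.14^i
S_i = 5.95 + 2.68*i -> [5.95, 8.63, 11.31, 13.99, 16.67]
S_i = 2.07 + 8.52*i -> [2.07, 10.59, 19.11, 27.63, 36.15]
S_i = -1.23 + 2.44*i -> [-1.23, 1.21, 3.65, 6.09, 8.53]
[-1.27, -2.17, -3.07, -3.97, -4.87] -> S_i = -1.27 + -0.90*i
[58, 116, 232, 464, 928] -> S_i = 58*2^i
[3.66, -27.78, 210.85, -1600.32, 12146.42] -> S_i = 3.66*(-7.59)^i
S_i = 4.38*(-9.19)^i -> [4.38, -40.25, 369.92, -3399.54, 31241.81]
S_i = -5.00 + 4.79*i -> [-5.0, -0.21, 4.58, 9.37, 14.16]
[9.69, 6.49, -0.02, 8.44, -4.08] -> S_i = Random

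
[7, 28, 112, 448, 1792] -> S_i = 7*4^i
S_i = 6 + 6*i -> [6, 12, 18, 24, 30]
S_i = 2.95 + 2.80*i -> [2.95, 5.75, 8.55, 11.35, 14.15]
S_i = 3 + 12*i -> [3, 15, 27, 39, 51]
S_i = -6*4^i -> [-6, -24, -96, -384, -1536]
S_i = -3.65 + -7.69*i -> [-3.65, -11.34, -19.03, -26.72, -34.41]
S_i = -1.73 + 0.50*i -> [-1.73, -1.23, -0.73, -0.23, 0.27]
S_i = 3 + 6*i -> [3, 9, 15, 21, 27]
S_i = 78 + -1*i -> [78, 77, 76, 75, 74]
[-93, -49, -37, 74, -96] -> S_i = Random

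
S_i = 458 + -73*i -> [458, 385, 312, 239, 166]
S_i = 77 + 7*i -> [77, 84, 91, 98, 105]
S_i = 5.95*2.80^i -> [5.95, 16.66, 46.65, 130.61, 365.72]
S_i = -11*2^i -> [-11, -22, -44, -88, -176]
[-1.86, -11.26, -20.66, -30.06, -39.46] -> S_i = -1.86 + -9.40*i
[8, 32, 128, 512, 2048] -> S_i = 8*4^i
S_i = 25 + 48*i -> [25, 73, 121, 169, 217]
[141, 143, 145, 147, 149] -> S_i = 141 + 2*i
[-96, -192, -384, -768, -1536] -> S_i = -96*2^i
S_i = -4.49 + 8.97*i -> [-4.49, 4.48, 13.45, 22.42, 31.39]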